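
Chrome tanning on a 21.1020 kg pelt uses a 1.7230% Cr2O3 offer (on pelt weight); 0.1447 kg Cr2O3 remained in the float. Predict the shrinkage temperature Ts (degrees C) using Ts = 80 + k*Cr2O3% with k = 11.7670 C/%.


Offered = pelt * offer_pct / 100 = 21.1020 * 1.7230 / 100 = 0.3636 kg
Uptake = offered - residual = 0.3636 - 0.1447 = 0.2189 kg
Cr2O3% on pelt = uptake / pelt * 100 = 0.2189 / 21.1020 * 100 = 1.0373 %
Ts = 80 + k * Cr2O3% = 80 + 11.7670 * 1.0373 = 92.2057 C


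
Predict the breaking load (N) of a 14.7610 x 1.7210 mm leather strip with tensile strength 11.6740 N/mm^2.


Formula: F = TS * w * t
Substituting: F = 11.6740 * 14.7610 * 1.7210
Result: 296.5626 N


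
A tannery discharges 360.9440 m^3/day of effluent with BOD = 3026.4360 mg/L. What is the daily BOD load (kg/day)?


Formula: BOD_load = volume * conc / 1000
Substituting: BOD_load = 360.9440 * 3026.4360 / 1000
Result: 1092.3739 kg/day


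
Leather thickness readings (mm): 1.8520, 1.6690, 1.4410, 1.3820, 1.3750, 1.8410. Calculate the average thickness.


Formula: Average = sum / n
Substituting: Average = 9.5600 / 6
Result: 1.5933 mm


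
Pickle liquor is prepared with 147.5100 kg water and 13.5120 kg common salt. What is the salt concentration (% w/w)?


Formula: Conc = salt / (water + salt) * 100
Substituting: Conc = 13.5120 / (147.5100 + 13.5120) * 100
Result: 8.3914 %


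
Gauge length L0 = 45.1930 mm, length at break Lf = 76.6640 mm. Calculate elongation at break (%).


Formula: Elongation = (Lf - L0) / L0 * 100
Substituting: Elongation = (76.6640 - 45.1930) / 45.1930 * 100
Result: 69.6369 %


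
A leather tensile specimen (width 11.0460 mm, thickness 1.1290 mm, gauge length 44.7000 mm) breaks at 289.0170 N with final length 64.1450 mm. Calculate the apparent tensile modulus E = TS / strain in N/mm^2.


TS = F / (w * t) = 289.0170 / (11.0460 * 1.1290) = 23.1752 N/mm^2
strain = (Lf - L0) / L0 = (64.1450 - 44.7000) / 44.7000 = 0.4350
E = TS / strain = 23.1752 / 0.4350 = 53.2751 N/mm^2


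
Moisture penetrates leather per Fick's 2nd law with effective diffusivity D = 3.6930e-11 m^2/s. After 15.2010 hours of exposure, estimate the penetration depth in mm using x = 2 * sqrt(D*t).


t = 15.2010 hr * 3600 = 54723.6000 s
D * t = 3.6930e-11 * 54723.6000 = 2.0209e-06
x = 2 * sqrt(D*t) = 2 * sqrt(2.0209e-06) = 0.0028432 m = 2.8432 mm


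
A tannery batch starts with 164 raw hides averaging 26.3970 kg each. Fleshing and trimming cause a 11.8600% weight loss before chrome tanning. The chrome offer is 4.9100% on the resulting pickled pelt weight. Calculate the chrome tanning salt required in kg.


Total_raw = N * avg_wt = 164 * 26.3970 = 4329.1080 kg
Substrate = Total_raw * (1 - loss/100) = 4329.1080 * (1 - 11.8600/100) = 3815.6758 kg
Chrome = Substrate * pct / 100 = 3815.6758 * 4.9100 / 100 = 187.3497 kg


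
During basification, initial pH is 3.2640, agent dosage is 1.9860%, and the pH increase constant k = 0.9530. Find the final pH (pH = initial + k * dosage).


Formula: pH_final = pH_initial + k * base_pct
Substituting: pH_final = 3.2640 + 0.9530 * 1.9860
Result: 5.1567


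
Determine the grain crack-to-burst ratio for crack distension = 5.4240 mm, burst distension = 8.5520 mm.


Formula: Ratio = crack / burst
Substituting: Ratio = 5.4240 / 8.5520
Result: 0.6342


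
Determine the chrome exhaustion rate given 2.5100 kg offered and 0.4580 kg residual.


Formula: Uptake = (offered - residual) / offered * 100
Substituting: Uptake = (2.5100 - 0.4580) / 2.5100 * 100
Result: 81.7530 %


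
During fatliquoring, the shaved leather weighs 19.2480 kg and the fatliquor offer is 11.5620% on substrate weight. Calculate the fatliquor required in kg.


Formula: Fat = substrate * pct / 100
Substituting: Fat = 19.2480 * 11.5620 / 100
Result: 2.2255 kg


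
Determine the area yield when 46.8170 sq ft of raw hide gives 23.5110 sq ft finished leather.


Formula: Yield = finished / raw * 100
Substituting: Yield = 23.5110 / 46.8170 * 100
Result: 50.2189 %


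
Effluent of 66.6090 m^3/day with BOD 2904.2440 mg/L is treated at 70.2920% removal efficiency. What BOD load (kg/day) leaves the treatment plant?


Load_in = volume * conc / 1000 = 66.6090 * 2904.2440 / 1000 = 193.4488 kg/day
Removed = Load_in * eff / 100 = 193.4488 * 70.2920 / 100 = 135.9790 kg/day
Load_out = Load_in - Removed = 193.4488 - 135.9790 = 57.4698 kg/day


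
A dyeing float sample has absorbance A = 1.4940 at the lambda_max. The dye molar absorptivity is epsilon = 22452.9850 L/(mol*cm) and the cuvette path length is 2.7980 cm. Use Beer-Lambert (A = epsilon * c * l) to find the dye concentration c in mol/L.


Formula: c = A / (epsilon * l)
Substituting: c = 1.4940 / (22452.9850 * 2.7980)
Result: 2.3781e-05 mol/L


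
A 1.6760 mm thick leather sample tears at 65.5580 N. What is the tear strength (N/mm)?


Formula: Tear strength = force / thickness
Substituting: Tear strength = 65.5580 / 1.6760
Result: 39.1158 N/mm


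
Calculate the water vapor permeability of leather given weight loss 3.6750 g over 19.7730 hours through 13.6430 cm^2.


Formula: WVP = loss / (area * time)
Substituting: WVP = 3.6750 / (13.6430 * 19.7730)
Result: 0.0136231 g/(cm^2*hr)


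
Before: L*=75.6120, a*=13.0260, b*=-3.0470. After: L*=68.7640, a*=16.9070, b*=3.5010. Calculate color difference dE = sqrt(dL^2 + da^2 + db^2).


dL = -6.8480, da = 3.8810, db = 6.5480
dE = sqrt((-6.8480)^2 + 3.8810^2 + 6.5480^2) = 10.2388


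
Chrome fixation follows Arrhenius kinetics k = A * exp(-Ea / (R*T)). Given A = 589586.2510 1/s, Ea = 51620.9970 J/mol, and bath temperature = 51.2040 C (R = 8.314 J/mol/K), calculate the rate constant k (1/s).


T_K = T_C + 273.15 = 51.2040 + 273.15 = 324.3540 K
exponent = -Ea / (R * T_K) = -51620.9970 / (8.314 * 324.3540) = -19.1424
k = A * exp(exponent) = 589586.2510 * exp(-19.1424) = 0.0028648 1/s


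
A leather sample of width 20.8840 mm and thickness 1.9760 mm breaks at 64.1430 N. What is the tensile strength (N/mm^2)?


Formula: TS = force / (width * thickness)
Substituting: TS = 64.1430 / (20.8840 * 1.9760)
Result: 1.5543 N/mm^2


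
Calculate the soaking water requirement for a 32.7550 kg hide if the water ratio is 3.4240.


Formula: Water = hide_weight * ratio
Substituting: Water = 32.7550 * 3.4240
Result: 112.1531 kg


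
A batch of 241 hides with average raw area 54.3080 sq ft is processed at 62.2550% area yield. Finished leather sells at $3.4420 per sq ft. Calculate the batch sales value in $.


Raw_total = N * avg_area = 241 * 54.3080 = 13088.2280 sq ft
Finished = Raw_total * yield / 100 = 13088.2280 * 62.2550 / 100 = 8148.0763 sq ft
Value = Finished * price = 8148.0763 * 3.4420 = 28045.6788 $


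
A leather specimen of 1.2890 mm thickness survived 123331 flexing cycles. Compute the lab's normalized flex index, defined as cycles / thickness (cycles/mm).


Formula: Index = cycles / thickness
Substituting: Index = 123331 / 1.2890
Result: 95679.5966 cycles/mm


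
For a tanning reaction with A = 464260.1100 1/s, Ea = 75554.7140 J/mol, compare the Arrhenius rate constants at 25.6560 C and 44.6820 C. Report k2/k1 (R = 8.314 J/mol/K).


T1 = 25.6560 + 273.15 = 298.8060 K; T2 = 44.6820 + 273.15 = 317.8320 K
k1 = A * exp(-Ea/(R*T1)) = 464260.1100 * exp(-75554.7140/(8.314*298.8060)) = 2.8739e-08 1/s
k2 = A * exp(-Ea/(R*T2)) = 464260.1100 * exp(-75554.7140/(8.314*317.8320)) = 1.7748e-07 1/s
k2/k1 = 1.7748e-07 / 2.8739e-08 = 6.1755


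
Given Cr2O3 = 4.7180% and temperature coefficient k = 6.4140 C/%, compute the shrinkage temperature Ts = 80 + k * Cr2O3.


Formula: Ts = 80 + k * Cr2O3
Substituting: Ts = 80 + 6.4140 * 4.7180
Result: 110.2613 C


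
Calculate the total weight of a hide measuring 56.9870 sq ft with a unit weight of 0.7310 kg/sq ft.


Formula: Weight = area * weight_per_sqft
Substituting: Weight = 56.9870 * 0.7310
Result: 41.6575 kg


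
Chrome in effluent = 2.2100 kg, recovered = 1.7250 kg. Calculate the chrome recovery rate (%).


Formula: Recovery = recovered / input * 100
Substituting: Recovery = 1.7250 / 2.2100 * 100
Result: 78.0543 %


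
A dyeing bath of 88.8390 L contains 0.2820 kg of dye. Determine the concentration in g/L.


Formula: Conc = dye_mass(kg) / volume(L) * 1000
Substituting: Conc = 0.2820 / 88.8390 * 1000
Result: 3.1743 g/L


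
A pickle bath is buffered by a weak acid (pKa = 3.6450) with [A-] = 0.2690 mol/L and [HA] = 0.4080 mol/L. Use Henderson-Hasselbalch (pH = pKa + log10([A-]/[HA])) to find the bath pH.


ratio = [A-] / [HA] = 0.2690 / 0.4080 = 0.6593
log10(ratio) = -0.1809
pH = pKa + log10(ratio) = 3.6450 - 0.1809 = 3.4641


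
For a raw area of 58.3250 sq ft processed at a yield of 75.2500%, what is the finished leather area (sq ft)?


Formula: finished = raw * yield / 100
Substituting: finished = 58.3250 * 75.2500 / 100
Result: 43.8896 sq ft


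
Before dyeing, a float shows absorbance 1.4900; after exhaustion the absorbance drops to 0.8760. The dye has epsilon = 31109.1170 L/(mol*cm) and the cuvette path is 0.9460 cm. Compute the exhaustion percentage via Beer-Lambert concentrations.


c_initial = A_i / (epsilon * l) = 1.4900 / (31109.1170 * 0.9460) = 5.0630e-05 mol/L
c_final = A_f / (epsilon * l) = 0.8760 / (31109.1170 * 0.9460) = 2.9766e-05 mol/L
Exhaustion = (c_initial - c_final) / c_initial * 100 = (5.0630e-05 - 2.9766e-05) / 5.0630e-05 * 100 = 41.2081 %


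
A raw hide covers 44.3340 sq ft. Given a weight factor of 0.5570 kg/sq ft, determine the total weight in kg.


Formula: Weight = area * weight_per_sqft
Substituting: Weight = 44.3340 * 0.5570
Result: 24.6940 kg


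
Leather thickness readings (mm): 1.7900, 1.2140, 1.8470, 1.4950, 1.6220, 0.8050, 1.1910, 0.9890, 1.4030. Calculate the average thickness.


Formula: Average = sum / n
Substituting: Average = 12.3560 / 9
Result: 1.3729 mm


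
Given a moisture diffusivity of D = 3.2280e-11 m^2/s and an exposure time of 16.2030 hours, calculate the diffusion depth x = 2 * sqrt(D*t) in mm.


t = 16.2030 hr * 3600 = 58330.8000 s
D * t = 3.2280e-11 * 58330.8000 = 1.8829e-06
x = 2 * sqrt(D*t) = 2 * sqrt(1.8829e-06) = 0.00274439 m = 2.7444 mm


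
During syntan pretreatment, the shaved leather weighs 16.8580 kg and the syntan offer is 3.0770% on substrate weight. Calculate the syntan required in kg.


Formula: Syntan = substrate * pct / 100
Substituting: Syntan = 16.8580 * 3.0770 / 100
Result: 0.5187 kg


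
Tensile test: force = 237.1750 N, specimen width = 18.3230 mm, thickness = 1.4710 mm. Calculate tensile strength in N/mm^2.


Formula: TS = force / (width * thickness)
Substituting: TS = 237.1750 / (18.3230 * 1.4710)
Result: 8.7995 N/mm^2


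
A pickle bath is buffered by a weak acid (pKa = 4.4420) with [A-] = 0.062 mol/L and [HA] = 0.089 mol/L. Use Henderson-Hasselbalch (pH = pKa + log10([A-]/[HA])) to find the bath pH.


ratio = [A-] / [HA] = 0.062 / 0.089 = 0.6966
log10(ratio) = -0.1570
pH = pKa + log10(ratio) = 4.4420 - 0.1570 = 4.2850


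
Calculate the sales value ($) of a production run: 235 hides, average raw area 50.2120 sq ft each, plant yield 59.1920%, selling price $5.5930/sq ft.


Raw_total = N * avg_area = 235 * 50.2120 = 11799.8200 sq ft
Finished = Raw_total * yield / 100 = 11799.8200 * 59.1920 / 100 = 6984.5495 sq ft
Value = Finished * price = 6984.5495 * 5.5930 = 39064.5851 $


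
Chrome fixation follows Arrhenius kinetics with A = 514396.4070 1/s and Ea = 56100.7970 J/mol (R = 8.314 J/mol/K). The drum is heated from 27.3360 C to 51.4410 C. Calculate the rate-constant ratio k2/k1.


T1 = 27.3360 + 273.15 = 300.4860 K; T2 = 51.4410 + 273.15 = 324.5910 K
k1 = A * exp(-Ea/(R*T1)) = 514396.4070 * exp(-56100.7970/(8.314*300.4860)) = 9.0934e-05 1/s
k2 = A * exp(-Ea/(R*T2)) = 514396.4070 * exp(-56100.7970/(8.314*324.5910)) = 4.8193e-04 1/s
k2/k1 = 4.8193e-04 / 9.0934e-05 = 5.2997


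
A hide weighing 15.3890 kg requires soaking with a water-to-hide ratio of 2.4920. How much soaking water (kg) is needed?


Formula: Water = hide_weight * ratio
Substituting: Water = 15.3890 * 2.4920
Result: 38.3494 kg


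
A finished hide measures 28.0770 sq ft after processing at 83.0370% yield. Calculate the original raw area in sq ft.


Formula: raw = finished * 100 / yield
Substituting: raw = 28.0770 * 100 / 83.0370
Result: 33.8126 sq ft


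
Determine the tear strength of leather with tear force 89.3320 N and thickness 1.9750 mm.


Formula: Tear strength = force / thickness
Substituting: Tear strength = 89.3320 / 1.9750
Result: 45.2314 N/mm


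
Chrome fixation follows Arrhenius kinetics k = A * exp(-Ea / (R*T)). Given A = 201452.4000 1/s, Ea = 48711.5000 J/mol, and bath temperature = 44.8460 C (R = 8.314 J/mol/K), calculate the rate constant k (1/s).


T_K = T_C + 273.15 = 44.8460 + 273.15 = 317.9960 K
exponent = -Ea / (R * T_K) = -48711.5000 / (8.314 * 317.9960) = -18.4247
k = A * exp(exponent) = 201452.4000 * exp(-18.4247) = 0.00200649 1/s


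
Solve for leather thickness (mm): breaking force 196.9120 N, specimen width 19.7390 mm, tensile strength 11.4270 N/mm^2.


Formula: t = F / (TS * w)
Substituting: t = 196.9120 / (11.4270 * 19.7390)
Result: 0.8730 mm


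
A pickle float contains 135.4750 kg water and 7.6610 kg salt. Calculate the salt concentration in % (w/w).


Formula: Conc = salt / (water + salt) * 100
Substituting: Conc = 7.6610 / (135.4750 + 7.6610) * 100
Result: 5.3523 %


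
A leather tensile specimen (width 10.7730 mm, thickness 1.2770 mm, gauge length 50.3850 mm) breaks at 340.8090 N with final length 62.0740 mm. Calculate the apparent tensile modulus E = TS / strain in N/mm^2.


TS = F / (w * t) = 340.8090 / (10.7730 * 1.2770) = 24.7733 N/mm^2
strain = (Lf - L0) / L0 = (62.0740 - 50.3850) / 50.3850 = 0.2320
E = TS / strain = 24.7733 / 0.2320 = 106.7843 N/mm^2


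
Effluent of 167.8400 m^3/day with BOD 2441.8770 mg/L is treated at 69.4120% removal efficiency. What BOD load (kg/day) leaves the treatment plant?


Load_in = volume * conc / 1000 = 167.8400 * 2441.8770 / 1000 = 409.8446 kg/day
Removed = Load_in * eff / 100 = 409.8446 * 69.4120 / 100 = 284.4814 kg/day
Load_out = Load_in - Removed = 409.8446 - 284.4814 = 125.3633 kg/day


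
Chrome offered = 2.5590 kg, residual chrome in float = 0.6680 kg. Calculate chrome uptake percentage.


Formula: Uptake = (offered - residual) / offered * 100
Substituting: Uptake = (2.5590 - 0.6680) / 2.5590 * 100
Result: 73.8961 %


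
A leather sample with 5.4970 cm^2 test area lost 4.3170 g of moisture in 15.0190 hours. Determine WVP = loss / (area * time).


Formula: WVP = loss / (area * time)
Substituting: WVP = 4.3170 / (5.4970 * 15.0190)
Result: 0.0522896 g/(cm^2*hr)


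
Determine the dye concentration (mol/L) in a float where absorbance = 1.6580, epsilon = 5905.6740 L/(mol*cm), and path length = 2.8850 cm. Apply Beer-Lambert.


Formula: c = A / (epsilon * l)
Substituting: c = 1.6580 / (5905.6740 * 2.8850)
Result: 9.7313e-05 mol/L


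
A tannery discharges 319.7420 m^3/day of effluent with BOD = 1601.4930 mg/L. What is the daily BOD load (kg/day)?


Formula: BOD_load = volume * conc / 1000
Substituting: BOD_load = 319.7420 * 1601.4930 / 1000
Result: 512.0646 kg/day


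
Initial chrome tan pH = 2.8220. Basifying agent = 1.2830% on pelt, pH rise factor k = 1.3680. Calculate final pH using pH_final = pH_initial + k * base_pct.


Formula: pH_final = pH_initial + k * base_pct
Substituting: pH_final = 2.8220 + 1.3680 * 1.2830
Result: 4.5771


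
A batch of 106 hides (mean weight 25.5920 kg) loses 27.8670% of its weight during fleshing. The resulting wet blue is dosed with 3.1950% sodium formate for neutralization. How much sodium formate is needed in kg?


Total_raw = N * avg_wt = 106 * 25.5920 = 2712.7520 kg
Substrate = Total_raw * (1 - loss/100) = 2712.7520 * (1 - 27.8670/100) = 1956.7894 kg
Neutralizer = Substrate * pct / 100 = 1956.7894 * 3.1950 / 100 = 62.5194 kg


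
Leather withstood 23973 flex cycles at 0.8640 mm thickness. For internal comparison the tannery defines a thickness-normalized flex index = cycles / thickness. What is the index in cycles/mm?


Formula: Index = cycles / thickness
Substituting: Index = 23973 / 0.8640
Result: 27746.5278 cycles/mm


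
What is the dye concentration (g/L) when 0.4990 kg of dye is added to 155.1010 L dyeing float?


Formula: Conc = dye_mass(kg) / volume(L) * 1000
Substituting: Conc = 0.4990 / 155.1010 * 1000
Result: 3.2173 g/L


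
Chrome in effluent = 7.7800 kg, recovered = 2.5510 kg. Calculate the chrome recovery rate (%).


Formula: Recovery = recovered / input * 100
Substituting: Recovery = 2.5510 / 7.7800 * 100
Result: 32.7892 %


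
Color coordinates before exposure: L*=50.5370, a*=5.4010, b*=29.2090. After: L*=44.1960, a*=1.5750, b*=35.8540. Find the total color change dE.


dL = -6.3410, da = -3.8260, db = 6.6450
dE = sqrt((-6.3410)^2 + (-3.8260)^2 + 6.6450^2) = 9.9500


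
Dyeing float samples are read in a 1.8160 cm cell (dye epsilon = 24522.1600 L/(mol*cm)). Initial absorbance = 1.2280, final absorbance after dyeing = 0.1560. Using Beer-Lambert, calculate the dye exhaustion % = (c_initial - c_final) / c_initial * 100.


c_initial = A_i / (epsilon * l) = 1.2280 / (24522.1600 * 1.8160) = 2.7576e-05 mol/L
c_final = A_f / (epsilon * l) = 0.1560 / (24522.1600 * 1.8160) = 3.5031e-06 mol/L
Exhaustion = (c_initial - c_final) / c_initial * 100 = (2.7576e-05 - 3.5031e-06) / 2.7576e-05 * 100 = 87.2964 %


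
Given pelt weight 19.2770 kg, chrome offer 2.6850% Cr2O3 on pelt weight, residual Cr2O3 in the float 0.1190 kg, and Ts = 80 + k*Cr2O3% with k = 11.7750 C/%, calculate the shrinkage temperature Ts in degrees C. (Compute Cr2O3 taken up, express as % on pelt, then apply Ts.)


Offered = pelt * offer_pct / 100 = 19.2770 * 2.6850 / 100 = 0.5176 kg
Uptake = offered - residual = 0.5176 - 0.1190 = 0.3986 kg
Cr2O3% on pelt = uptake / pelt * 100 = 0.3986 / 19.2770 * 100 = 2.0677 %
Ts = 80 + k * Cr2O3% = 80 + 11.7750 * 2.0677 = 104.3470 C


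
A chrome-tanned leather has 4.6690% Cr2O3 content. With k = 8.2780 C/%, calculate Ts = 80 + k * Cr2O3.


Formula: Ts = 80 + k * Cr2O3
Substituting: Ts = 80 + 8.2780 * 4.6690
Result: 118.6500 C


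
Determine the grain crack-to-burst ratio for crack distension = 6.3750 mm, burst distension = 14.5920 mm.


Formula: Ratio = crack / burst
Substituting: Ratio = 6.3750 / 14.5920
Result: 0.4369


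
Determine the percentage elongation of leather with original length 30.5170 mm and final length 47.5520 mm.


Formula: Elongation = (Lf - L0) / L0 * 100
Substituting: Elongation = (47.5520 - 30.5170) / 30.5170 * 100
Result: 55.8213 %


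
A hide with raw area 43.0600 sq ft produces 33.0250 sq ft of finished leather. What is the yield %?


Formula: Yield = finished / raw * 100
Substituting: Yield = 33.0250 / 43.0600 * 100
Result: 76.6953 %


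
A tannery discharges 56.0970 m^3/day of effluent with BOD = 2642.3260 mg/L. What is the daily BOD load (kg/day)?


Formula: BOD_load = volume * conc / 1000
Substituting: BOD_load = 56.0970 * 2642.3260 / 1000
Result: 148.2266 kg/day


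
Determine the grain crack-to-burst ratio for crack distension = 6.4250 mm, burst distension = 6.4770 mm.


Formula: Ratio = crack / burst
Substituting: Ratio = 6.4250 / 6.4770
Result: 0.9920


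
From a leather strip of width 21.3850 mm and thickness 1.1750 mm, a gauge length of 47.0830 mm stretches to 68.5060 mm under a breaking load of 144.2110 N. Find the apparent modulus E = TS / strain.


TS = F / (w * t) = 144.2110 / (21.3850 * 1.1750) = 5.7392 N/mm^2
strain = (Lf - L0) / L0 = (68.5060 - 47.0830) / 47.0830 = 0.4550
E = TS / strain = 5.7392 / 0.4550 = 12.6135 N/mm^2


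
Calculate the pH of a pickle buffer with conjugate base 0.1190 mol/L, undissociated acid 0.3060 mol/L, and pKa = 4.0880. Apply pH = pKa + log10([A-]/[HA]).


ratio = [A-] / [HA] = 0.1190 / 0.3060 = 0.3889
log10(ratio) = -0.4102
pH = pKa + log10(ratio) = 4.0880 - 0.4102 = 3.6778


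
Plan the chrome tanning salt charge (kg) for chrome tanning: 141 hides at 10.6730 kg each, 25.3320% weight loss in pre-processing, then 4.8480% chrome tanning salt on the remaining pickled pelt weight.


Total_raw = N * avg_wt = 141 * 10.6730 = 1504.8930 kg
Substrate = Total_raw * (1 - loss/100) = 1504.8930 * (1 - 25.3320/100) = 1123.6735 kg
Chrome = Substrate * pct / 100 = 1123.6735 * 4.8480 / 100 = 54.4757 kg


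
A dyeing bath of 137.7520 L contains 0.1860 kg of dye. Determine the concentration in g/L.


Formula: Conc = dye_mass(kg) / volume(L) * 1000
Substituting: Conc = 0.1860 / 137.7520 * 1000
Result: 1.3503 g/L


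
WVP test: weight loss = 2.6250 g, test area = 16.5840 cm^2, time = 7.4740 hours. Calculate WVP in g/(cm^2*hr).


Formula: WVP = loss / (area * time)
Substituting: WVP = 2.6250 / (16.5840 * 7.4740)
Result: 0.0211781 g/(cm^2*hr)


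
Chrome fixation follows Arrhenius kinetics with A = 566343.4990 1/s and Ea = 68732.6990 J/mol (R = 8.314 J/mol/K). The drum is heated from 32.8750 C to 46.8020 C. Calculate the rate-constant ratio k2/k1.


T1 = 32.8750 + 273.15 = 306.0250 K; T2 = 46.8020 + 273.15 = 319.9520 K
k1 = A * exp(-Ea/(R*T1)) = 566343.4990 * exp(-68732.6990/(8.314*306.0250)) = 1.0492e-06 1/s
k2 = A * exp(-Ea/(R*T2)) = 566343.4990 * exp(-68732.6990/(8.314*319.9520)) = 3.4004e-06 1/s
k2/k1 = 3.4004e-06 / 1.0492e-06 = 3.2410


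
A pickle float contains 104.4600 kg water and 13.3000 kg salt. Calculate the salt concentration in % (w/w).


Formula: Conc = salt / (water + salt) * 100
Substituting: Conc = 13.3000 / (104.4600 + 13.3000) * 100
Result: 11.2942 %


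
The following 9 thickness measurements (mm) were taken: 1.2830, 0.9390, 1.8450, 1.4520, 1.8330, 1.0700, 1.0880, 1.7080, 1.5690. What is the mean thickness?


Formula: Average = sum / n
Substituting: Average = 12.7870 / 9
Result: 1.4208 mm


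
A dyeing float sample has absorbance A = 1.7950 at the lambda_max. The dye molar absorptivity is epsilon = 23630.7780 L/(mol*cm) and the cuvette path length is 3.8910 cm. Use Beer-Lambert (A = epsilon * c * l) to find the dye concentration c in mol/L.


Formula: c = A / (epsilon * l)
Substituting: c = 1.7950 / (23630.7780 * 3.8910)
Result: 1.9522e-05 mol/L


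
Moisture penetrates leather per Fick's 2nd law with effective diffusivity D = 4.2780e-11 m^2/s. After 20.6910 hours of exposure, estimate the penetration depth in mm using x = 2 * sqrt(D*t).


t = 20.6910 hr * 3600 = 74487.6000 s
D * t = 4.2780e-11 * 74487.6000 = 3.1866e-06
x = 2 * sqrt(D*t) = 2 * sqrt(3.1866e-06) = 0.0035702 m = 3.5702 mm


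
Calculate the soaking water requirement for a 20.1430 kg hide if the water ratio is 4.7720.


Formula: Water = hide_weight * ratio
Substituting: Water = 20.1430 * 4.7720
Result: 96.1224 kg


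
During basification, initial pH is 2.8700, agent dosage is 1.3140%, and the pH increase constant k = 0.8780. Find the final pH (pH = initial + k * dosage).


Formula: pH_final = pH_initial + k * base_pct
Substituting: pH_final = 2.8700 + 0.8780 * 1.3140
Result: 4.0237


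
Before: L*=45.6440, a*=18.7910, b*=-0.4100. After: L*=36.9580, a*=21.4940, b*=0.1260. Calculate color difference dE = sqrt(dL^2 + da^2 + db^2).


dL = -8.6860, da = 2.7030, db = 0.5360
dE = sqrt((-8.6860)^2 + 2.7030^2 + 0.5360^2) = 9.1126


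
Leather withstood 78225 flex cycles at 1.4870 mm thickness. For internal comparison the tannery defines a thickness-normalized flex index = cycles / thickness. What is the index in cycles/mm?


Formula: Index = cycles / thickness
Substituting: Index = 78225 / 1.4870
Result: 52605.9180 cycles/mm


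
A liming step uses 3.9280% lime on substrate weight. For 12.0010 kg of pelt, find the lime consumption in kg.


Formula: Lime = substrate * pct / 100
Substituting: Lime = 12.0010 * 3.9280 / 100
Result: 0.4714 kg


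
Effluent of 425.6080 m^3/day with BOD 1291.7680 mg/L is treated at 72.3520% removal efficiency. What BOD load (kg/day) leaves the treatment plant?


Load_in = volume * conc / 1000 = 425.6080 * 1291.7680 / 1000 = 549.7868 kg/day
Removed = Load_in * eff / 100 = 549.7868 * 72.3520 / 100 = 397.7817 kg/day
Load_out = Load_in - Removed = 549.7868 - 397.7817 = 152.0051 kg/day


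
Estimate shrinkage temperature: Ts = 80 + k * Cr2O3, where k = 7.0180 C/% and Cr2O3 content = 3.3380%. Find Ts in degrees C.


Formula: Ts = 80 + k * Cr2O3
Substituting: Ts = 80 + 7.0180 * 3.3380
Result: 103.4261 C


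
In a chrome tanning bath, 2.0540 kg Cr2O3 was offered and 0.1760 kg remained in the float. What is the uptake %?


Formula: Uptake = (offered - residual) / offered * 100
Substituting: Uptake = (2.0540 - 0.1760) / 2.0540 * 100
Result: 91.4314 %


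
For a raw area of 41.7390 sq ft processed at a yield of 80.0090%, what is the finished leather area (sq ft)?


Formula: finished = raw * yield / 100
Substituting: finished = 41.7390 * 80.0090 / 100
Result: 33.3950 sq ft


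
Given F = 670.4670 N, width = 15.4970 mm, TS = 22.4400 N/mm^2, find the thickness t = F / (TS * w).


Formula: t = F / (TS * w)
Substituting: t = 670.4670 / (22.4400 * 15.4970)
Result: 1.9280 mm


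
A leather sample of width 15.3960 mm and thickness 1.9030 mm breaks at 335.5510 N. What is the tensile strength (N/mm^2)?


Formula: TS = force / (width * thickness)
Substituting: TS = 335.5510 / (15.3960 * 1.9030)
Result: 11.4528 N/mm^2


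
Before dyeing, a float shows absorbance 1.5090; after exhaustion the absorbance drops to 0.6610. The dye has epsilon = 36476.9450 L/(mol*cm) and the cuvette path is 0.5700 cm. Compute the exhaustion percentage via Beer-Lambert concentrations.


c_initial = A_i / (epsilon * l) = 1.5090 / (36476.9450 * 0.5700) = 7.2576e-05 mol/L
c_final = A_f / (epsilon * l) = 0.6610 / (36476.9450 * 0.5700) = 3.1791e-05 mol/L
Exhaustion = (c_initial - c_final) / c_initial * 100 = (7.2576e-05 - 3.1791e-05) / 7.2576e-05 * 100 = 56.1962 %


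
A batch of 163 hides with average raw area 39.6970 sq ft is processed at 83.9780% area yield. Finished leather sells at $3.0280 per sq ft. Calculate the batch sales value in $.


Raw_total = N * avg_area = 163 * 39.6970 = 6470.6110 sq ft
Finished = Raw_total * yield / 100 = 6470.6110 * 83.9780 / 100 = 5433.8897 sq ft
Value = Finished * price = 5433.8897 * 3.0280 = 16453.8180 $


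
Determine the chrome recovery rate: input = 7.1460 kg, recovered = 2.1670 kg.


Formula: Recovery = recovered / input * 100
Substituting: Recovery = 2.1670 / 7.1460 * 100
Result: 30.3247 %


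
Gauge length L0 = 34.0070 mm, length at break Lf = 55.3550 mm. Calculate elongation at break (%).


Formula: Elongation = (Lf - L0) / L0 * 100
Substituting: Elongation = (55.3550 - 34.0070) / 34.0070 * 100
Result: 62.7753 %


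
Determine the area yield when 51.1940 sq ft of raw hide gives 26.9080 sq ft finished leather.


Formula: Yield = finished / raw * 100
Substituting: Yield = 26.9080 / 51.1940 * 100
Result: 52.5608 %


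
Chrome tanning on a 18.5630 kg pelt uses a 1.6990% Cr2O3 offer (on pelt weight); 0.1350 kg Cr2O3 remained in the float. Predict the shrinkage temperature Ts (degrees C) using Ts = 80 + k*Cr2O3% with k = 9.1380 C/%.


Offered = pelt * offer_pct / 100 = 18.5630 * 1.6990 / 100 = 0.3154 kg
Uptake = offered - residual = 0.3154 - 0.1350 = 0.1804 kg
Cr2O3% on pelt = uptake / pelt * 100 = 0.1804 / 18.5630 * 100 = 0.9717 %
Ts = 80 + k * Cr2O3% = 80 + 9.1380 * 0.9717 = 88.8798 C


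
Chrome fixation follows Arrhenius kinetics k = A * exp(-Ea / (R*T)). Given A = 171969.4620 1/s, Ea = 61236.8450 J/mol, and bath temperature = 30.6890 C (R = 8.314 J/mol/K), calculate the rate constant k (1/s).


T_K = T_C + 273.15 = 30.6890 + 273.15 = 303.8390 K
exponent = -Ea / (R * T_K) = -61236.8450 / (8.314 * 303.8390) = -24.2415
k = A * exp(exponent) = 171969.4620 * exp(-24.2415) = 5.0993e-06 1/s


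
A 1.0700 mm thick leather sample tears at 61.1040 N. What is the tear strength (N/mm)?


Formula: Tear strength = force / thickness
Substituting: Tear strength = 61.1040 / 1.0700
Result: 57.1065 N/mm


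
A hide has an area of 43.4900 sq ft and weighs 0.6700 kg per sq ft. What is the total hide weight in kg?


Formula: Weight = area * weight_per_sqft
Substituting: Weight = 43.4900 * 0.6700
Result: 29.1383 kg


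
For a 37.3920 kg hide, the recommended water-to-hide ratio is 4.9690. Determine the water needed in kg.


Formula: Water = hide_weight * ratio
Substituting: Water = 37.3920 * 4.9690
Result: 185.8008 kg


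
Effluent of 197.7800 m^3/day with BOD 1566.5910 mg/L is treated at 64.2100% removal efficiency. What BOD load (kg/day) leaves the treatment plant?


Load_in = volume * conc / 1000 = 197.7800 * 1566.5910 / 1000 = 309.8404 kg/day
Removed = Load_in * eff / 100 = 309.8404 * 64.2100 / 100 = 198.9485 kg/day
Load_out = Load_in - Removed = 309.8404 - 198.9485 = 110.8919 kg/day


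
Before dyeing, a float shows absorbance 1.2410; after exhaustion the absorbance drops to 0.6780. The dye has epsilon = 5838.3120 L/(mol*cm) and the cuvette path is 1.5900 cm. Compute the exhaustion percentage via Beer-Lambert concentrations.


c_initial = A_i / (epsilon * l) = 1.2410 / (5838.3120 * 1.5900) = 1.3369e-04 mol/L
c_final = A_f / (epsilon * l) = 0.6780 / (5838.3120 * 1.5900) = 7.3037e-05 mol/L
Exhaustion = (c_initial - c_final) / c_initial * 100 = (1.3369e-04 - 7.3037e-05) / 1.3369e-04 * 100 = 45.3666 %


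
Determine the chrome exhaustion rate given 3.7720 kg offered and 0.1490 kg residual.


Formula: Uptake = (offered - residual) / offered * 100
Substituting: Uptake = (3.7720 - 0.1490) / 3.7720 * 100
Result: 96.0498 %


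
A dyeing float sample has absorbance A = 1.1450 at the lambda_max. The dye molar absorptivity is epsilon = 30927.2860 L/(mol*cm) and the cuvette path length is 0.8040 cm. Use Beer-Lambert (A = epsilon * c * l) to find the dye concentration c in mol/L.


Formula: c = A / (epsilon * l)
Substituting: c = 1.1450 / (30927.2860 * 0.8040)
Result: 4.6048e-05 mol/L


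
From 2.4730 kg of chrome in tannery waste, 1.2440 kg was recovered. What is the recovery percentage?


Formula: Recovery = recovered / input * 100
Substituting: Recovery = 1.2440 / 2.4730 * 100
Result: 50.3033 %


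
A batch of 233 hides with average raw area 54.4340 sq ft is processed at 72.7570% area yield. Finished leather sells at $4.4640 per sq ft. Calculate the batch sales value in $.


Raw_total = N * avg_area = 233 * 54.4340 = 12683.1220 sq ft
Finished = Raw_total * yield / 100 = 12683.1220 * 72.7570 / 100 = 9227.8591 sq ft
Value = Finished * price = 9227.8591 * 4.4640 = 41193.1629 $


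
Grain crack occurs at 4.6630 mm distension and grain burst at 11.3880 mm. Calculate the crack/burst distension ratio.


Formula: Ratio = crack / burst
Substituting: Ratio = 4.6630 / 11.3880
Result: 0.4095


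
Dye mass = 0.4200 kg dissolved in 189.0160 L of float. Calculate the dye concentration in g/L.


Formula: Conc = dye_mass(kg) / volume(L) * 1000
Substituting: Conc = 0.4200 / 189.0160 * 1000
Result: 2.2220 g/L


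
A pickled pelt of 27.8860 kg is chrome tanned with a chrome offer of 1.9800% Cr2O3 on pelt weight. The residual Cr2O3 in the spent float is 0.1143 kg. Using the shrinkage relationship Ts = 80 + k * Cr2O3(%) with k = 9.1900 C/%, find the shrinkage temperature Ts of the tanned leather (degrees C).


Offered = pelt * offer_pct / 100 = 27.8860 * 1.9800 / 100 = 0.5521 kg
Uptake = offered - residual = 0.5521 - 0.1143 = 0.4378 kg
Cr2O3% on pelt = uptake / pelt * 100 = 0.4378 / 27.8860 * 100 = 1.5701 %
Ts = 80 + k * Cr2O3% = 80 + 9.1900 * 1.5701 = 94.4294 C


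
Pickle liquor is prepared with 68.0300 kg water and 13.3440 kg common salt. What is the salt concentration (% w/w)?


Formula: Conc = salt / (water + salt) * 100
Substituting: Conc = 13.3440 / (68.0300 + 13.3440) * 100
Result: 16.3984 %


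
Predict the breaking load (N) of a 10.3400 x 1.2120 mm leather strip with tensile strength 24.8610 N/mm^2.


Formula: F = TS * w * t
Substituting: F = 24.8610 * 10.3400 * 1.2120
Result: 311.5600 N


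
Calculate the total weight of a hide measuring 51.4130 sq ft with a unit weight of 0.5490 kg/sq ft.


Formula: Weight = area * weight_per_sqft
Substituting: Weight = 51.4130 * 0.5490
Result: 28.2257 kg


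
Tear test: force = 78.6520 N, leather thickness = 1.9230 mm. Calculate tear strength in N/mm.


Formula: Tear strength = force / thickness
Substituting: Tear strength = 78.6520 / 1.9230
Result: 40.9007 N/mm


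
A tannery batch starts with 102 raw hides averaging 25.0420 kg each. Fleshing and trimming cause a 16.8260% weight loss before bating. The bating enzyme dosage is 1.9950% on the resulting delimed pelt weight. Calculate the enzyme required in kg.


Total_raw = N * avg_wt = 102 * 25.0420 = 2554.2840 kg
Substrate = Total_raw * (1 - loss/100) = 2554.2840 * (1 - 16.8260/100) = 2124.5002 kg
Enzyme = Substrate * pct / 100 = 2124.5002 * 1.9950 / 100 = 42.3838 kg


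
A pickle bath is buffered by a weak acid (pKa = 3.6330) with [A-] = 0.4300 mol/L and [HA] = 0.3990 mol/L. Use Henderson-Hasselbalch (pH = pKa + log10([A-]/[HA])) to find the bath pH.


ratio = [A-] / [HA] = 0.4300 / 0.3990 = 1.0777
log10(ratio) = 0.0324956
pH = pKa + log10(ratio) = 3.6330 + 0.0324956 = 3.6655


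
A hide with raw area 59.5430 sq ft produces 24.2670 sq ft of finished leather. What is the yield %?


Formula: Yield = finished / raw * 100
Substituting: Yield = 24.2670 / 59.5430 * 100
Result: 40.7554 %


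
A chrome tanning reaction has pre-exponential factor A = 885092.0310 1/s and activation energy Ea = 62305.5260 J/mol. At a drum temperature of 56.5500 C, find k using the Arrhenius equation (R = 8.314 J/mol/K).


T_K = T_C + 273.15 = 56.5500 + 273.15 = 329.7000 K
exponent = -Ea / (R * T_K) = -62305.5260 / (8.314 * 329.7000) = -22.7299
k = A * exp(exponent) = 885092.0310 * exp(-22.7299) = 1.1899e-04 1/s


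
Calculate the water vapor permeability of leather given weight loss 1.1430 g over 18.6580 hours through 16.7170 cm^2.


Formula: WVP = loss / (area * time)
Substituting: WVP = 1.1430 / (16.7170 * 18.6580)
Result: 0.00366457 g/(cm^2*hr)


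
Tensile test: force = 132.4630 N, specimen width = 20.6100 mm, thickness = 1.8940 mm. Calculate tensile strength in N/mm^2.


Formula: TS = force / (width * thickness)
Substituting: TS = 132.4630 / (20.6100 * 1.8940)
Result: 3.3934 N/mm^2


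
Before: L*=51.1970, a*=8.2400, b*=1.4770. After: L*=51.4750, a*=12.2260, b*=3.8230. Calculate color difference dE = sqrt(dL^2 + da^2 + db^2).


dL = 0.2780, da = 3.9860, db = 2.3460
dE = sqrt(0.2780^2 + 3.9860^2 + 2.3460^2) = 4.6335


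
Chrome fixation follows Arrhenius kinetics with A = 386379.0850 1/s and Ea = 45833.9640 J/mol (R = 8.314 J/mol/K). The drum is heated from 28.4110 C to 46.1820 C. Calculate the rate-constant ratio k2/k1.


T1 = 28.4110 + 273.15 = 301.5610 K; T2 = 46.1820 + 273.15 = 319.3320 K
k1 = A * exp(-Ea/(R*T1)) = 386379.0850 * exp(-45833.9640/(8.314*301.5610)) = 0.00444257 1/s
k2 = A * exp(-Ea/(R*T2)) = 386379.0850 * exp(-45833.9640/(8.314*319.3320)) = 0.0122876 1/s
k2/k1 = 0.0122876 / 0.00444257 = 2.7659


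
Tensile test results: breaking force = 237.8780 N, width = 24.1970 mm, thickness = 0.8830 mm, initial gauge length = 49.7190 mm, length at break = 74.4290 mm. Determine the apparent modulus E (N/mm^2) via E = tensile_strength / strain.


TS = F / (w * t) = 237.8780 / (24.1970 * 0.8830) = 11.1335 N/mm^2
strain = (Lf - L0) / L0 = (74.4290 - 49.7190) / 49.7190 = 0.4970
E = TS / strain = 11.1335 / 0.4970 = 22.4017 N/mm^2


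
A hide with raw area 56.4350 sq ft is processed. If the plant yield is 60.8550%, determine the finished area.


Formula: finished = raw * yield / 100
Substituting: finished = 56.4350 * 60.8550 / 100
Result: 34.3435 sq ft


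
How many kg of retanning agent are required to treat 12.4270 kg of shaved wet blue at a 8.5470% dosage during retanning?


Formula: Retan = substrate * pct / 100
Substituting: Retan = 12.4270 * 8.5470 / 100
Result: 1.0621 kg


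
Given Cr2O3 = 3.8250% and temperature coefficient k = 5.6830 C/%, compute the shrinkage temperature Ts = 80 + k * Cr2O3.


Formula: Ts = 80 + k * Cr2O3
Substituting: Ts = 80 + 5.6830 * 3.8250
Result: 101.7375 C


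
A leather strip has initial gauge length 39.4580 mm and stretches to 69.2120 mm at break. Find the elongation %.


Formula: Elongation = (Lf - L0) / L0 * 100
Substituting: Elongation = (69.2120 - 39.4580) / 39.4580 * 100
Result: 75.4068 %


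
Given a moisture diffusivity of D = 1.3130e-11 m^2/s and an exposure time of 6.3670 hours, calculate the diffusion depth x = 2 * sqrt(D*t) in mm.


t = 6.3670 hr * 3600 = 22921.2000 s
D * t = 1.3130e-11 * 22921.2000 = 3.0096e-07
x = 2 * sqrt(D*t) = 2 * sqrt(3.0096e-07) = 0.00109719 m = 1.0972 mm


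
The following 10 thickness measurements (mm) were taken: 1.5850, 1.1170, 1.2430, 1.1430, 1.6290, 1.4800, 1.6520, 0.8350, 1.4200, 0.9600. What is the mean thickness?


Formula: Average = sum / n
Substituting: Average = 13.0640 / 10
Result: 1.3064 mm


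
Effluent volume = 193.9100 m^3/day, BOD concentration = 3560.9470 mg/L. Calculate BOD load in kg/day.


Formula: BOD_load = volume * conc / 1000
Substituting: BOD_load = 193.9100 * 3560.9470 / 1000
Result: 690.5032 kg/day


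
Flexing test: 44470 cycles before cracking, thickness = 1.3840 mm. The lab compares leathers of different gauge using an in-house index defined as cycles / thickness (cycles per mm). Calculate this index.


Formula: Index = cycles / thickness
Substituting: Index = 44470 / 1.3840
Result: 32131.5029 cycles/mm


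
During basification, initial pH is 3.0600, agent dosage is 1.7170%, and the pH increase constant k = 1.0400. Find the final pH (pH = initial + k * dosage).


Formula: pH_final = pH_initial + k * base_pct
Substituting: pH_final = 3.0600 + 1.0400 * 1.7170
Result: 4.8457


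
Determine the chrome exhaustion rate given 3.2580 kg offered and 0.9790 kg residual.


Formula: Uptake = (offered - residual) / offered * 100
Substituting: Uptake = (3.2580 - 0.9790) / 3.2580 * 100
Result: 69.9509 %


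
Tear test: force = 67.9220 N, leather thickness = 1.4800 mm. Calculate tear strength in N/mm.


Formula: Tear strength = force / thickness
Substituting: Tear strength = 67.9220 / 1.4800
Result: 45.8932 N/mm


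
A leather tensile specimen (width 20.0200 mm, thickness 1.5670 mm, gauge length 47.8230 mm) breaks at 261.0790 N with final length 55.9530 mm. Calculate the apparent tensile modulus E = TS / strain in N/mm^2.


TS = F / (w * t) = 261.0790 / (20.0200 * 1.5670) = 8.3222 N/mm^2
strain = (Lf - L0) / L0 = (55.9530 - 47.8230) / 47.8230 = 0.1700
E = TS / strain = 8.3222 / 0.1700 = 48.9537 N/mm^2


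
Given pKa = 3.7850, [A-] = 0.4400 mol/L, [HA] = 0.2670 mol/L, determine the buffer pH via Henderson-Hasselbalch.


ratio = [A-] / [HA] = 0.4400 / 0.2670 = 1.6479
log10(ratio) = 0.2169
pH = pKa + log10(ratio) = 3.7850 + 0.2169 = 4.0019


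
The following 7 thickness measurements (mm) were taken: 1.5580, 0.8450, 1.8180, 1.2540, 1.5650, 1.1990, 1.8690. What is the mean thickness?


Formula: Average = sum / n
Substituting: Average = 10.1080 / 7
Result: 1.4440 mm


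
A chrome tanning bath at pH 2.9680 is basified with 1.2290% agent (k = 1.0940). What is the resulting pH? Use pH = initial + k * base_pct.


Formula: pH_final = pH_initial + k * base_pct
Substituting: pH_final = 2.9680 + 1.0940 * 1.2290
Result: 4.3125


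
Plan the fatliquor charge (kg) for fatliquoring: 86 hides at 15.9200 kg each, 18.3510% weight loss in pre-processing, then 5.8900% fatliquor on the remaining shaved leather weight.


Total_raw = N * avg_wt = 86 * 15.9200 = 1369.1200 kg
Substrate = Total_raw * (1 - loss/100) = 1369.1200 * (1 - 18.3510/100) = 1117.8728 kg
Fat = Substrate * pct / 100 = 1117.8728 * 5.8900 / 100 = 65.8427 kg
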